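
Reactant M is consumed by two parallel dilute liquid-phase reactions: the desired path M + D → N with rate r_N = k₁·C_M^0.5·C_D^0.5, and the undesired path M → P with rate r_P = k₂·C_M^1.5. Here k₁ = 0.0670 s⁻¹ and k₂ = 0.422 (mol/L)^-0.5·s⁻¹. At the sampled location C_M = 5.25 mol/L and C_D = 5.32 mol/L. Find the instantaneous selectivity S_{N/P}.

S_{N/P} = r_N/r_P = (k₁·C_M^0.5·C_D^0.5)/(k₂·C_M^1.5) = (k₁/k₂)·C_M⁻¹·C_D^0.5.
= (0.0670×5.250^0.5×5.320^0.5) / (0.422×5.250^1.5) = 0.3541/5.076 = 0.0698.
The undesired path is higher order in M, so low C_M (CSTR or dilute feed) favours N.

0.0698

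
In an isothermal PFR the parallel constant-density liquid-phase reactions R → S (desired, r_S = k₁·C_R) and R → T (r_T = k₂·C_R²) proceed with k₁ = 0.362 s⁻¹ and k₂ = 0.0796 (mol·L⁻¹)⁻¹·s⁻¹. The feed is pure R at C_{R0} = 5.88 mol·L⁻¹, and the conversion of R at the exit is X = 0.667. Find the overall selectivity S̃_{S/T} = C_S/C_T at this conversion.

C_R = C_{R0}(1−X) = 1.958 mol·L⁻¹.
Along a PFR/batch, dC_S/dC_R = −r_S/(r_S+r_T) = −k₁/(k₁+k₂·C_R).
Integrating from C_{R0} to C_R: C_S = (0.362/0.0796)·ln[(0.362+0.0796·5.88)/(0.362+0.0796·1.96)] = 4.548·ln(0.8300/0.5179) = 2.146 mol·L⁻¹.
C_T = (C_{R0}−C_R)−C_S = 1.776 mol·L⁻¹; S̃_{S/T} = 2.146/1.776 = 1.21.

1.21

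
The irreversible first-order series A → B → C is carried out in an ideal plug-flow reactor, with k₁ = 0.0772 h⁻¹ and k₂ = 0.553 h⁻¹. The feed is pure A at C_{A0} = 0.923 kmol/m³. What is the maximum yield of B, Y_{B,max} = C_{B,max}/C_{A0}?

Evaluating C_B at τ_opt = ln(k₂/k₁)/(k₂−k₁) gives C_{B,max}/C_{A0} = (k₁/k₂)^[k₂/(k₂−k₁)].
= (0.0772/0.553)^(0.553/(0.553−0.0772)) = (0.1396)^(1.162) = 0.1014.

0.101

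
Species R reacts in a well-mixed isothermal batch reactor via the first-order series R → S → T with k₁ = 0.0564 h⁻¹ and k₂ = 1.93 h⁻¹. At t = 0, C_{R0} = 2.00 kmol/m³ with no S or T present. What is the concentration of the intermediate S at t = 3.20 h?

Solving the coupled first-order balances gives C_S(t) = [k₁/(k₂−k₁)]·C_{R0}·(e^(−k₁t) − e^(−k₂t)).
e^(−k₁t) = e^(−0.0564×3.20) = e^(−0.1805) = 0.8349; e^(−k₂t) = e^(−6.176) = 0.002079.
C_S = 0.0564×2.00/(1.93−0.0564) × (0.8349−0.002079) = 0.06020×0.8328 = 0.05014 kmol/m³.

0.0501 kmol/m³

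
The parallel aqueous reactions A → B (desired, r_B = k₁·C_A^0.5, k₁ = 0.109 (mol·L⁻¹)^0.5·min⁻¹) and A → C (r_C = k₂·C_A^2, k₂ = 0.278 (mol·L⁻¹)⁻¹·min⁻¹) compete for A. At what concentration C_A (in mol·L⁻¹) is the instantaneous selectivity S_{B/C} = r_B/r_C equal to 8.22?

0.132 mol·L⁻¹

S_{B/C} = (k₁/k₂)·C_A^-1.5 ⇒ C_A = (S·k₂/k₁)^(1/(-1.5)).
= (8.22×0.278/0.109)^(-0.6667) = (20.96)^(-0.6667) = 0.132 mol·L⁻¹.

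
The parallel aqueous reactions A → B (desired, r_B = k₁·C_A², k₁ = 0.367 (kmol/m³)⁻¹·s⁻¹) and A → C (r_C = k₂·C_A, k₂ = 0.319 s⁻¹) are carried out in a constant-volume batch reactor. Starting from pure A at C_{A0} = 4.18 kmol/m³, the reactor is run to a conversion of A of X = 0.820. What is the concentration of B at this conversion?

C_A = C_{A0}(1−X) = 0.7524 kmol/m³.
Along a PFR/batch, dC_C/dC_A = −r_C/(r_B+r_C) = −k₂/(k₂+k₁·C_A).
Integrating from C_{A0} to C_A: C_C = (0.319/0.367)·ln[(0.319+0.367·4.18)/(0.319+0.367·0.752)] = 0.8692·ln(1.853/0.5951) = 0.9873 kmol/m³.
Then C_B = (C_{A0}−C_A) − C_C = 3.428 − 0.9873 = 2.440 kmol/m³.

2.44 kmol/m³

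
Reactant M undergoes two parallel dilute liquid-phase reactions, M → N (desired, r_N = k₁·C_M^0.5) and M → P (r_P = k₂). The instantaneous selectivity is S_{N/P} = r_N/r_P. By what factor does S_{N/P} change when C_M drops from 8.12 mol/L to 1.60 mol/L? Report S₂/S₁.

0.444

S_{N/P} = (k₁/k₂)·C_M^0.5, so S₂/S₁ = (C_{M,2}/C_{M,1})^0.5.
= (1.60/8.12)^0.5 = (0.1970)^0.5 = 0.444.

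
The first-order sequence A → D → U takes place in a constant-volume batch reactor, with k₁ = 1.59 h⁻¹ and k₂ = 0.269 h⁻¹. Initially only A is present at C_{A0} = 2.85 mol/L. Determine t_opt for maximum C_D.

Setting dC_D/dt = 0 gives t_opt = ln(k₂/k₁)/(k₂−k₁).
= ln(0.269/1.59)/(0.269−1.59) = ln(0.1692)/-1.321 = -1.777/-1.321 = 1.35 h.

1.35 h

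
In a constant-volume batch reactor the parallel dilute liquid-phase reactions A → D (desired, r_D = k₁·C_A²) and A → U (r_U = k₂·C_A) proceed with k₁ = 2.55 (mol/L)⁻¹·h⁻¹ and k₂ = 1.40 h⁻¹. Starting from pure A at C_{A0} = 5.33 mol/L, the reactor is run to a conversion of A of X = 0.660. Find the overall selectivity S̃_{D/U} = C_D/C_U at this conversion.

C_A = C_{A0}(1−X) = 1.812 mol/L.
Along a PFR/batch, dC_U/dC_A = −r_U/(r_D+r_U) = −k₂/(k₂+k₁·C_A).
Integrating from C_{A0} to C_A: C_U = (1.40/2.55)·ln[(1.40+2.55·5.33)/(1.40+2.55·1.81)] = 0.5490·ln(14.99/6.021) = 0.5008 mol/L.
Then C_D = (C_{A0}−C_A) − C_U = 3.518 − 0.5008 = 3.017 mol/L.
S̃_{D/U} = C_D/C_U = 3.017/0.5008 = 6.02.

6.02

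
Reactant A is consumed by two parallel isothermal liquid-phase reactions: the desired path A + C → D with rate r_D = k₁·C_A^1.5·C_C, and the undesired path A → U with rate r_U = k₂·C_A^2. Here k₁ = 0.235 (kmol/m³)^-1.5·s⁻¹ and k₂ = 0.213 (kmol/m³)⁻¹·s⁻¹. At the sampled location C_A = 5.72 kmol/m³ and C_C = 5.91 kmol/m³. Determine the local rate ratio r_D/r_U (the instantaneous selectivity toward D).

2.73

S_{D/U} = r_D/r_U = (k₁·C_A^1.5·C_C)/(k₂·C_A^2) = (k₁/k₂)·C_A^-0.5·C_C.
= (0.235×5.720^1.5×5.910) / (0.213×5.720^2) = 19.00/6.969 = 2.73.
The undesired path is higher order in A, so low C_A (CSTR or dilute feed) favours D.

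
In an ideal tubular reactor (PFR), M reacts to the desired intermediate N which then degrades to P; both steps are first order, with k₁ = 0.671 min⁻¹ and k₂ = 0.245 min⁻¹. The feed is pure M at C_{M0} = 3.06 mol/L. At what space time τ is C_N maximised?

For first-order series the maximum of C_N occurs at τ_opt = ln(k₂/k₁)/(k₂−k₁).
= ln(0.245/0.671)/(0.245−0.671) = ln(0.3651)/-0.4260 = -1.008/-0.4260 = 2.37 min.

2.37 min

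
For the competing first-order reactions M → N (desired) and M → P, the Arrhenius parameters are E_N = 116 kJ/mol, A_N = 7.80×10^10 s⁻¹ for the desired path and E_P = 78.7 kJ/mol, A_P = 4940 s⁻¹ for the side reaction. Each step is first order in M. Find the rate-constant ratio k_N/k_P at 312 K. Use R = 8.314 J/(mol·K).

8.98

Since both paths have the same order in M, the concentration cancels and S_{N/P} = k_N/k_P = (A_N/A_P)·exp[(E_P−E_N)/(RT)].
(E_P−E_N)/(RT) = (78.7−116)×10³/(8.314×312) = -37300/2594 = -14.38.
k_N/k_P = (7.80×10^10/4940)·exp(-14.38) = 1.579×10^7 × 5.689×10^-7 = 8.98.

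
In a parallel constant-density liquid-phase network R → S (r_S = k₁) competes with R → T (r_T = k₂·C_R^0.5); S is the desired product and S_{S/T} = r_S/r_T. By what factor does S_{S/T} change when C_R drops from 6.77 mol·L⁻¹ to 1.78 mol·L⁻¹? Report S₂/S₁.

S_{S/T} = (k₁/k₂)·C_R^-0.5, so S₂/S₁ = (C_{R,2}/C_{R,1})^-0.5.
= (1.78/6.77)^(-0.5) = (0.2629)^(-0.5) = 1.95.
Selectivity toward S rises as C_R falls — low-concentration operation is favoured.

1.95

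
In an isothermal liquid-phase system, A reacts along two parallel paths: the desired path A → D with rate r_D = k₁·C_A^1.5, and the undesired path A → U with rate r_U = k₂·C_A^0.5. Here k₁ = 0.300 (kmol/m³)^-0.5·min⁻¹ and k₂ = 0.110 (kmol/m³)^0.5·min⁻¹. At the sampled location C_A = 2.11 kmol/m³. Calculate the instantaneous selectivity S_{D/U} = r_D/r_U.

S_{D/U} = r_D/r_U = (k₁·C_A^1.5)/(k₂·C_A^0.5) = (k₁/k₂)·C_A.
= (0.300×2.110^1.5) / (0.110×2.110^0.5) = 0.9195/0.1598 = 5.75.

5.75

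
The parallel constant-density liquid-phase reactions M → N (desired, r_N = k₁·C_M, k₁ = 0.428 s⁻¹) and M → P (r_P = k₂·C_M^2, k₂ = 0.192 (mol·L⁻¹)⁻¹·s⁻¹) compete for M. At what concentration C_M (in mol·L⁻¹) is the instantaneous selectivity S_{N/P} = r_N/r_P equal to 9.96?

S_{N/P} = (k₁/k₂)·C_M⁻¹ ⇒ C_M = (S·k₂/k₁)^(-1).
= (9.96×0.192/0.428)^(-1) = (4.468)^(-1) = 0.224 mol·L⁻¹.

0.224 mol·L⁻¹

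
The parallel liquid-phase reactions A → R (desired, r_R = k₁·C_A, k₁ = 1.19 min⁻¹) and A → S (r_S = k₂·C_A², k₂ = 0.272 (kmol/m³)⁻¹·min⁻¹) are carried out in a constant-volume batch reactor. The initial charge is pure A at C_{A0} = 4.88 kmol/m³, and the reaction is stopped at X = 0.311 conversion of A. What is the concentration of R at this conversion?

0.784 kmol/m³

C_A = C_{A0}(1−X) = 3.362 kmol/m³.
Along a PFR/batch, dC_R/dC_A = −r_R/(r_R+r_S) = −k₁/(k₁+k₂·C_A).
Integrating from C_{A0} to C_A: C_R = (1.19/0.272)·ln[(1.19+0.272·4.88)/(1.19+0.272·3.36)] = 4.375·ln(2.517/2.105) = 0.7836 kmol/m³.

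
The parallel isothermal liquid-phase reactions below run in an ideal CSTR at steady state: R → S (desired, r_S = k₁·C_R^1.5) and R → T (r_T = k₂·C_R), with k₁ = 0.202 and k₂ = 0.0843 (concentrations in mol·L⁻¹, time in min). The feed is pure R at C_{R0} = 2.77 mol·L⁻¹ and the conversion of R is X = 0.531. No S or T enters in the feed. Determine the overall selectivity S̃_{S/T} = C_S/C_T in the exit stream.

Exit C_R = C_{R0}(1−X) = 2.77×0.469 = 1.299 mol·L⁻¹.
In a CSTR the entire volume is at exit conditions, so r_S = 0.202×1.299^1.5 = 0.2991 and r_T = 0.0843×1.299 = 0.1095.
Overall selectivity = C_S/C_T = r_Sτ/(r_Tτ) = r_S/r_T = 2.73.

2.73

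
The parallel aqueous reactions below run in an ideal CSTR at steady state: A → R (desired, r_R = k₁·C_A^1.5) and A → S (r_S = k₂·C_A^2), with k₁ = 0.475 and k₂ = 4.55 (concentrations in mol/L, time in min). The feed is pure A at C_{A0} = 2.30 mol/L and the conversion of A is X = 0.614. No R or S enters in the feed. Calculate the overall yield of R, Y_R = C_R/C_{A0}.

0.0612

Exit C_A = C_{A0}(1−X) = 2.30×0.386 = 0.8878 mol/L.
Rates in a CSTR are evaluated at the outlet concentration: r_R = 0.475×0.8878^1.5 = 0.3973, r_S = 4.55×0.8878^2 = 3.586.
Fraction of consumed A going to R: r_R/(r_R+r_S) = 0.09974.
C_R = 0.09974·C_{A0}·X = 0.09974×2.30×0.614 = 0.141 mol/L; Y_R = C_R/C_{A0} = 0.0612.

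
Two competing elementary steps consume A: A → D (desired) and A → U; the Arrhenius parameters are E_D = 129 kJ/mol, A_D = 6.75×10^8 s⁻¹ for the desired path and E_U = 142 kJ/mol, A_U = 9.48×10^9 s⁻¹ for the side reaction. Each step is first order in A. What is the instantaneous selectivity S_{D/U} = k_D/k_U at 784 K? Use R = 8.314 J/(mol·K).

With equal orders, S_{D/U} = k_D/k_U = (A_D/A_U)·exp[(E_U−E_D)/(RT)].
(E_U−E_D)/(RT) = (142−129)×10³/(8.314×784) = 13000/6518 = 1.994.
k_D/k_U = (6.75×10^8/9.48×10^9)·exp(1.994) = 0.07120 × 7.348 = 0.523.

0.523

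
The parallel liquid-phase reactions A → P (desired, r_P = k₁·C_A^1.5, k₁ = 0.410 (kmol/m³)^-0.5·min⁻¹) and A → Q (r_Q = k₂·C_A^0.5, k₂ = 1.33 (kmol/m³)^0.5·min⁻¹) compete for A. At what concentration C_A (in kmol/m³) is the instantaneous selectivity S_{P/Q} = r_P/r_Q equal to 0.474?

1.54 kmol/m³

S_{P/Q} = (k₁/k₂)·C_A ⇒ C_A = S·k₂/k₁.
= 0.474×1.33/0.410 = 1.54 kmol/m³.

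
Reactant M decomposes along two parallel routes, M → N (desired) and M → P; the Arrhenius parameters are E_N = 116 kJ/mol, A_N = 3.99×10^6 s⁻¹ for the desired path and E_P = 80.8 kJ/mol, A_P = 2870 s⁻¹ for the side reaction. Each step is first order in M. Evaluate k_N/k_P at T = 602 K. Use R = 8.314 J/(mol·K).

With equal orders, S_{N/P} = k_N/k_P = (A_N/A_P)·exp[(E_P−E_N)/(RT)].
(E_P−E_N)/(RT) = (80.8−116)×10³/(8.314×602) = -35200/5005 = -7.033.
k_N/k_P = (3.99×10^6/2870)·exp(-7.033) = 1390 × 8.823×10^-4 = 1.23.

1.23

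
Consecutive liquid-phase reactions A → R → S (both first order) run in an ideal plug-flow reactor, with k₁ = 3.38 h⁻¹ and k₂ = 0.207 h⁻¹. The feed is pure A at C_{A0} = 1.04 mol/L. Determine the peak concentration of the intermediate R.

0.867 mol/L

At the optimum, C_{R,max}/C_{A0} = (k₁/k₂)^[k₂/(k₂−k₁)].
= (3.38/0.207)^(0.207/(0.207−3.38)) = (16.33)^(-0.06524) = 0.8334.
C_{R,max} = 0.8334×1.04 = 0.867 mol/L.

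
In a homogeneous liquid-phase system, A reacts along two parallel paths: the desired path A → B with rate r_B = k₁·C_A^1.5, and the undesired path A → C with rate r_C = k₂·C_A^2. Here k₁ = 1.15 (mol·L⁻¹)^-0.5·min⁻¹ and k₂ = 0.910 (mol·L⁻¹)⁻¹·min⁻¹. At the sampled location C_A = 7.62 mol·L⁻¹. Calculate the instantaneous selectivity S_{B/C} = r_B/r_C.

0.458

S_{B/C} = r_B/r_C = (k₁·C_A^1.5)/(k₂·C_A^2) = (k₁/k₂)·C_A^-0.5.
= (1.15×7.620^1.5) / (0.910×7.620^2) = 24.19/52.84 = 0.458.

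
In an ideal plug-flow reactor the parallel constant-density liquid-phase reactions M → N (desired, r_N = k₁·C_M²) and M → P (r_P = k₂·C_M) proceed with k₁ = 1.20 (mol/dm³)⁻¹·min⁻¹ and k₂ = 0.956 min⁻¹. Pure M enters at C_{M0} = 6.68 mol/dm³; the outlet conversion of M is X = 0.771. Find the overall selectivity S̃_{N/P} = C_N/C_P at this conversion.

C_M = C_{M0}(1−X) = 1.530 mol/dm³.
Along a PFR/batch, dC_P/dC_M = −r_P/(r_N+r_P) = −k₂/(k₂+k₁·C_M).
Integrating from C_{M0} to C_M: C_P = (0.956/1.20)·ln[(0.956+1.20·6.68)/(0.956+1.20·1.53)] = 0.7967·ln(8.972/2.792) = 0.9301 mol/dm³.
Then C_N = (C_{M0}−C_M) − C_P = 5.150 − 0.9301 = 4.220 mol/dm³.
S̃_{N/P} = C_N/C_P = 4.220/0.9301 = 4.54.

4.54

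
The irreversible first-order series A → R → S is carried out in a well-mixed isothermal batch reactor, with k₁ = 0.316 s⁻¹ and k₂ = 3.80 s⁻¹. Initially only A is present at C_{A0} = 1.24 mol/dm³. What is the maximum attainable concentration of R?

At the optimum, C_{R,max}/C_{A0} = (k₁/k₂)^[k₂/(k₂−k₁)].
= (0.316/3.80)^(3.80/(3.80−0.316)) = (0.08316)^(1.091) = 0.06636.
C_{R,max} = 0.06636×1.24 = 0.0823 mol/dm³.

0.0823 mol/dm³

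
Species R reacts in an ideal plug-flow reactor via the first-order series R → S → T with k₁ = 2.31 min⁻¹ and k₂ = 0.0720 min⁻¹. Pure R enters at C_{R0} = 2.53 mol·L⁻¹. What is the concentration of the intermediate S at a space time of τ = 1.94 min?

Solving the coupled first-order balances gives C_S(τ) = [k₁/(k₂−k₁)]·C_{R0}·(e^(−k₁τ) − e^(−k₂τ)).
e^(−k₁τ) = e^(−2.31×1.94) = e^(−4.481) = 0.01132; e^(−k₂τ) = e^(−0.1397) = 0.8696.
C_S = 2.31×2.53/(0.0720−2.31) × (0.01132−0.8696) = (-2.611)×(-0.8583) = 2.241 mol·L⁻¹.

2.24 mol·L⁻¹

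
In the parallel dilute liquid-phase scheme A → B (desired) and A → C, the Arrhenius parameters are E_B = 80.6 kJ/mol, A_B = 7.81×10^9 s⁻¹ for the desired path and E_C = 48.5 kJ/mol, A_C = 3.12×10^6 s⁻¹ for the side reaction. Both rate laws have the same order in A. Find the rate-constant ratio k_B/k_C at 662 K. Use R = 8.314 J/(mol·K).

Since both paths have the same order in A, the concentration cancels and S_{B/C} = k_B/k_C = (A_B/A_C)·exp[(E_C−E_B)/(RT)].
(E_C−E_B)/(RT) = (48.5−80.6)×10³/(8.314×662) = -32100/5504 = -5.832.
k_B/k_C = (7.81×10^9/3.12×10^6)·exp(-5.832) = 2503 × 0.002931 = 7.34.

7.34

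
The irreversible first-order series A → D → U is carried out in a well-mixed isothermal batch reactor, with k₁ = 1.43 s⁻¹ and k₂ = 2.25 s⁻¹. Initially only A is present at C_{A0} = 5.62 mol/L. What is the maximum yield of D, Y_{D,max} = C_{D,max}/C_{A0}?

0.288

For a first-order series the maximum intermediate yield is C_{D,max}/C_{A0} = (k₁/k₂)^[k₂/(k₂−k₁)].
= (1.43/2.25)^(2.25/(2.25−1.43)) = (0.6356)^(2.744) = 0.2883.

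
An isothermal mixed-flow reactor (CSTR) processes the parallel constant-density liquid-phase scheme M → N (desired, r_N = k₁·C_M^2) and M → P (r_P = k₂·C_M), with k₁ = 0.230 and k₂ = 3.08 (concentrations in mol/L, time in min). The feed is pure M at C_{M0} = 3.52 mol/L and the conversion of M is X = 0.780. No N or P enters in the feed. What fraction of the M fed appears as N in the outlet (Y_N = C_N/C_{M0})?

0.0426

Exit C_M = C_{M0}(1−X) = 3.52×0.220 = 0.7744 mol/L.
In a CSTR the entire volume is at exit conditions, so r_N = 0.230×0.7744^2 = 0.1379 and r_P = 3.08×0.7744 = 2.385.
Fraction of consumed M going to N: r_N/(r_N+r_P) = 0.05467.
C_N = 0.05467·C_{M0}·X = 0.05467×3.52×0.780 = 0.150 mol/L; Y_N = C_N/C_{M0} = 0.0426.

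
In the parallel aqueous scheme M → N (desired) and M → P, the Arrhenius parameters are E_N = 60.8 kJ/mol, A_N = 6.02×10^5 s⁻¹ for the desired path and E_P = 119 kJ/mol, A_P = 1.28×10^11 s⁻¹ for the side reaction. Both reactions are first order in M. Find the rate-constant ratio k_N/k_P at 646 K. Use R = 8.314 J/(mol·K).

Since both paths have the same order in M, the concentration cancels and S_{N/P} = k_N/k_P = (A_N/A_P)·exp[(E_P−E_N)/(RT)].
(E_P−E_N)/(RT) = (119−60.8)×10³/(8.314×646) = 58200/5371 = 10.84.
k_N/k_P = (6.02×10^5/1.28×10^11)·exp(10.84) = 4.703×10^-6 × 50832 = 0.239.

0.239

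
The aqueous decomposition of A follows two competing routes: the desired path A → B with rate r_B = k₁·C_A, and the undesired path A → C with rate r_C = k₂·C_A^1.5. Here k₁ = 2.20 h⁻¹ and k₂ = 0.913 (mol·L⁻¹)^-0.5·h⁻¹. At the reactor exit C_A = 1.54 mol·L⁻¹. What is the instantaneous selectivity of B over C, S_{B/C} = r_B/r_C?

S_{B/C} = r_B/r_C = (k₁·C_A)/(k₂·C_A^1.5) = (k₁/k₂)·C_A^-0.5.
= (2.20×1.540) / (0.913×1.540^1.5) = 3.388/1.745 = 1.94.
The undesired path is higher order in A, so low C_A (CSTR or dilute feed) favours B.

1.94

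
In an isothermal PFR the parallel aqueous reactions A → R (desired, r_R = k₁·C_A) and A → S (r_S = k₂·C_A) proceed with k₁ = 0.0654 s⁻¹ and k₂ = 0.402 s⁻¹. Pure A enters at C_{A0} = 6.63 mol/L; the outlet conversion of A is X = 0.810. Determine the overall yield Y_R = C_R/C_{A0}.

C_A = C_{A0}(1−X) = 1.260 mol/L.
Both paths are first order in A, so the instantaneous fraction to R is constant: dC_R/d(−C_A) = k₁/(k₁+k₂) = 0.1399.
C_R = 0.1399·(C_{A0}−C_A) = 0.1399×5.370 = 0.751 mol/L.
Y_R = C_R/C_{A0} = 0.7514/6.63 = 0.113.

0.113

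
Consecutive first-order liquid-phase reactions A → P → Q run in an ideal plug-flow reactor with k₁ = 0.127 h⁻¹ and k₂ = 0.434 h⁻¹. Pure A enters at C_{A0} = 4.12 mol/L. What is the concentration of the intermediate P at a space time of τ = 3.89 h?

For first-order series with pure A initially, C_P(τ) = k₁C_{A0}/(k₂−k₁)·(e^(−k₁τ) − e^(−k₂τ)).
e^(−k₁τ) = e^(−0.127×3.89) = e^(−0.4940) = 0.6102; e^(−k₂τ) = e^(−1.688) = 0.1848.
C_P = 0.127×4.12/(0.434−0.127) × (0.6102−0.1848) = 1.704×0.4253 = 0.7249 mol/L.

0.725 mol/L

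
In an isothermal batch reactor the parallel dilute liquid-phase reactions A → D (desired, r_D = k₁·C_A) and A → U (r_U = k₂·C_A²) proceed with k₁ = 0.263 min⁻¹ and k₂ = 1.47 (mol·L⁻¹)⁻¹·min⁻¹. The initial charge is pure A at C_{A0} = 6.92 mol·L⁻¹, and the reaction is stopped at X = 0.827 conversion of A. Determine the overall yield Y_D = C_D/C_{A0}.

0.0424

C_A = C_{A0}(1−X) = 1.197 mol·L⁻¹.
Along a PFR/batch, dC_D/dC_A = −r_D/(r_D+r_U) = −k₁/(k₁+k₂·C_A).
Integrating from C_{A0} to C_A: C_D = (0.263/1.47)·ln[(0.263+1.47·6.92)/(0.263+1.47·1.20)] = 0.1789·ln(10.44/2.023) = 0.2935 mol·L⁻¹.
Y_D = C_D/C_{A0} = 0.2935/6.92 = 0.0424.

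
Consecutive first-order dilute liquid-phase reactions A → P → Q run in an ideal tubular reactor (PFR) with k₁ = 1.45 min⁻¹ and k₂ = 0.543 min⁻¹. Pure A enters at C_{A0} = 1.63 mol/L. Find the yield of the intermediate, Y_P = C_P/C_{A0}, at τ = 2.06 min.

0.442

The intermediate concentration in a first-order A→B→C sequence is C_P = k₁C_{A0}(e^(−k₁τ) − e^(−k₂τ))/(k₂−k₁).
e^(−k₁τ) = e^(−1.45×2.06) = e^(−2.987) = 0.05044; e^(−k₂τ) = e^(−1.119) = 0.3267.
C_P = 1.45×1.63/(0.543−1.45) × (0.05044−0.3267) = (-2.606)×(-0.2763) = 0.7200 mol/L.
Y_P = C_P/C_{A0} = 0.7200/1.63 = 0.442.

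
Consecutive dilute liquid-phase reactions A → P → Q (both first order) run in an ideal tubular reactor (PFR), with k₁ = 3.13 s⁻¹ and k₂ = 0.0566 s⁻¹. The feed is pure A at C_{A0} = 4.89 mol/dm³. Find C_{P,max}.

4.54 mol/dm³

At the optimum, C_{P,max}/C_{A0} = (k₁/k₂)^[k₂/(k₂−k₁)].
= (3.13/0.0566)^(0.0566/(0.0566−3.13)) = (55.30)^(-0.01842) = 0.9288.
C_{P,max} = 0.9288×4.89 = 4.54 mol/dm³.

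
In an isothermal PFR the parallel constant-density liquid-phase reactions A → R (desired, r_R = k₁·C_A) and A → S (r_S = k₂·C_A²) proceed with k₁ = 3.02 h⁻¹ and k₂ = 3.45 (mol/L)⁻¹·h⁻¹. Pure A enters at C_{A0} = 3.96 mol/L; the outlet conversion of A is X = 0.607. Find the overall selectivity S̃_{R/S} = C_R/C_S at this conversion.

0.334

C_A = C_{A0}(1−X) = 1.556 mol/L.
Along a PFR/batch, dC_R/dC_A = −r_R/(r_R+r_S) = −k₁/(k₁+k₂·C_A).
Integrating from C_{A0} to C_A: C_R = (3.02/3.45)·ln[(3.02+3.45·3.96)/(3.02+3.45·1.56)] = 0.8754·ln(16.68/8.389) = 0.6017 mol/L.
C_S = (C_{A0}−C_A)−C_R = 1.802 mol/L; S̃_{R/S} = 0.6017/1.802 = 0.334.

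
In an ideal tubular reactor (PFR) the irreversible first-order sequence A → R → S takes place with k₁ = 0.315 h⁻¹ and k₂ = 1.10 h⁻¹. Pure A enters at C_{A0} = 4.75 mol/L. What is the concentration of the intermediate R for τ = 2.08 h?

Solving the coupled first-order balances gives C_R(τ) = [k₁/(k₂−k₁)]·C_{A0}·(e^(−k₁τ) − e^(−k₂τ)).
e^(−k₁τ) = e^(−0.315×2.08) = e^(−0.6552) = 0.5193; e^(−k₂τ) = e^(−2.288) = 0.1015.
C_R = 0.315×4.75/(1.10−0.315) × (0.5193−0.1015) = 1.906×0.4179 = 0.7965 mol/L.

0.796 mol/L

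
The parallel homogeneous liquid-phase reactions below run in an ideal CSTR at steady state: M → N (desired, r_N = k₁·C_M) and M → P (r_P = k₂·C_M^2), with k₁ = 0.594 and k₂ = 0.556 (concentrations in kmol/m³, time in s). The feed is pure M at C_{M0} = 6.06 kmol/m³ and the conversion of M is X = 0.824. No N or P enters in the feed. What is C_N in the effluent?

2.50 kmol/m³

Exit C_M = C_{M0}(1−X) = 6.06×0.176 = 1.067 kmol/m³.
Rates in a CSTR are evaluated at the outlet concentration: r_N = 0.594×1.067 = 0.6335, r_P = 0.556×1.067^2 = 0.6325.
Fraction of consumed M going to N: r_N/(r_N+r_P) = 0.5004.
C_N = 0.5004·C_{M0}·X = 0.5004×6.06×0.824 = 2.50 kmol/m³.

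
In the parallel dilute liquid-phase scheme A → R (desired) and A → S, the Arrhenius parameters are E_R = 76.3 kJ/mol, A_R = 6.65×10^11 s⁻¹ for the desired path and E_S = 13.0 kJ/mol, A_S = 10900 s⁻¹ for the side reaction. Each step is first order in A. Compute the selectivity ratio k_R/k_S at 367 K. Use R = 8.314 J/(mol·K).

0.0597

k_R/k_S = (A_R/A_S)·exp[−(E_R−E_S)/(RT)] = (A_R/A_S)·exp[(E_S−E_R)/(RT)].
(E_S−E_R)/(RT) = (13.0−76.3)×10³/(8.314×367) = -63300/3051 = -20.75.
k_R/k_S = (6.65×10^11/10900)·exp(-20.75) = 6.101×10^7 × 9.778×10^-10 = 0.0597.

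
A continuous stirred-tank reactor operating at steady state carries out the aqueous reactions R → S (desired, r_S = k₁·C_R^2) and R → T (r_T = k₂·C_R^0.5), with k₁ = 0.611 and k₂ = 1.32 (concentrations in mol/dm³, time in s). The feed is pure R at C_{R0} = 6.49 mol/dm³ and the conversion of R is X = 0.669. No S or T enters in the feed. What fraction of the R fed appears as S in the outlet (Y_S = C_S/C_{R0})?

Exit C_R = C_{R0}(1−X) = 6.49×0.331 = 2.148 mol/dm³.
A CSTR operates uniformly at the exit composition, giving r_S = 2.820 and r_T = 1.935 (each k·C_R^n at C_R = 2.148).
Fraction of consumed R going to S: r_S/(r_S+r_T) = 0.5931.
C_S = 0.5931·C_{R0}·X = 0.5931×6.49×0.669 = 2.57 mol/dm³; Y_S = C_S/C_{R0} = 0.397.

0.397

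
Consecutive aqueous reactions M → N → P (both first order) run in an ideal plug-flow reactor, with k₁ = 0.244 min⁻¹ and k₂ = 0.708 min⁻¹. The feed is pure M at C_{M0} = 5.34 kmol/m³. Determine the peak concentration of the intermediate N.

At the optimum, C_{N,max}/C_{M0} = (k₁/k₂)^[k₂/(k₂−k₁)].
= (0.244/0.708)^(0.708/(0.708−0.244)) = (0.3446)^(1.526) = 0.1968.
C_{N,max} = 0.1968×5.34 = 1.05 kmol/m³.

1.05 kmol/m³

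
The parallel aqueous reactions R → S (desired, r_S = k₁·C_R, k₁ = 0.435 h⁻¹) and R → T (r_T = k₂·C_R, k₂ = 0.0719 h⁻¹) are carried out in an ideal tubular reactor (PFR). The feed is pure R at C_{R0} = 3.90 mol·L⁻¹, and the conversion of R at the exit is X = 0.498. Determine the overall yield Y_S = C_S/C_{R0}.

0.427

C_R = C_{R0}(1−X) = 1.958 mol·L⁻¹.
Both paths are first order in R, so the instantaneous fraction to S is constant: dC_S/d(−C_R) = k₁/(k₁+k₂) = 0.8582.
C_S = 0.8582·(C_{R0}−C_R) = 0.8582×1.942 = 1.67 mol·L⁻¹.
Y_S = C_S/C_{R0} = 1.667/3.90 = 0.427.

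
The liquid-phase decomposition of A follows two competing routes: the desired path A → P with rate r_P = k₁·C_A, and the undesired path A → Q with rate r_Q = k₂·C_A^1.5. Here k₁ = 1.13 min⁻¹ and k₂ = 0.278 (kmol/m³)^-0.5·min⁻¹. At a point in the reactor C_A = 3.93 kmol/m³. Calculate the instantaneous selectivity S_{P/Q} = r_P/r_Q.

2.05

S_{P/Q} = r_P/r_Q = (k₁·C_A)/(k₂·C_A^1.5) = (k₁/k₂)·C_A^-0.5.
= (1.13×3.930) / (0.278×3.930^1.5) = 4.441/2.166 = 2.05.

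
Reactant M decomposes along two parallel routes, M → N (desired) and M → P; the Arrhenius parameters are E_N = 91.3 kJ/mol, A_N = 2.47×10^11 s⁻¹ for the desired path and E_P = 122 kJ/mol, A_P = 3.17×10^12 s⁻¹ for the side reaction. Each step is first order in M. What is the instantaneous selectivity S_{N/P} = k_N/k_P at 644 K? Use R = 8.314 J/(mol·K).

24.1

With equal orders, S_{N/P} = k_N/k_P = (A_N/A_P)·exp[(E_P−E_N)/(RT)].
(E_P−E_N)/(RT) = (122−91.3)×10³/(8.314×644) = 30700/5354 = 5.734.
k_N/k_P = (2.47×10^11/3.17×10^12)·exp(5.734) = 0.07792 × 309.1 = 24.1.
Since E_N < E_P, lowering the temperature improves selectivity toward N.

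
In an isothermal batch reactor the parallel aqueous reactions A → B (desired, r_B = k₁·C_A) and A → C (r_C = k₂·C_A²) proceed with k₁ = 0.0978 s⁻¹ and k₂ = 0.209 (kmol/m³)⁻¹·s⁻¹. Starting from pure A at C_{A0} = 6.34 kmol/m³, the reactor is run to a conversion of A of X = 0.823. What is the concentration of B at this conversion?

0.681 kmol/m³

C_A = C_{A0}(1−X) = 1.122 kmol/m³.
Along a PFR/batch, dC_B/dC_A = −r_B/(r_B+r_C) = −k₁/(k₁+k₂·C_A).
Integrating from C_{A0} to C_A: C_B = (0.0978/0.209)·ln[(0.0978+0.209·6.34)/(0.0978+0.209·1.12)] = 0.4679·ln(1.423/0.3323) = 0.6805 kmol/m³.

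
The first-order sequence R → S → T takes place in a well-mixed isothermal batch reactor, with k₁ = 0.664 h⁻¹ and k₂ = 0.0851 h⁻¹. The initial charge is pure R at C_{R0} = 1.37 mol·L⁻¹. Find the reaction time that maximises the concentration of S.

3.55 h

For first-order series the maximum of C_S occurs at t_opt = ln(k₂/k₁)/(k₂−k₁).
= ln(0.0851/0.664)/(0.0851−0.664) = ln(0.1282)/-0.5789 = -2.054/-0.5789 = 3.55 h.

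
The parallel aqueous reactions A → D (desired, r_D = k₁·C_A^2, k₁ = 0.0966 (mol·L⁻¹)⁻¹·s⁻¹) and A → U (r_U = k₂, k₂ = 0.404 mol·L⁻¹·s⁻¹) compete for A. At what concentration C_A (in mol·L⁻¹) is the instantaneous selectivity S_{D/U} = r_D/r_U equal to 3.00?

S_{D/U} = (k₁/k₂)·C_A^2 ⇒ C_A = (S·k₂/k₁)^(0.5).
= (3.00×0.404/0.0966)^(0.5) = (12.55)^(0.5) = 3.54 mol·L⁻¹.

3.54 mol·L⁻¹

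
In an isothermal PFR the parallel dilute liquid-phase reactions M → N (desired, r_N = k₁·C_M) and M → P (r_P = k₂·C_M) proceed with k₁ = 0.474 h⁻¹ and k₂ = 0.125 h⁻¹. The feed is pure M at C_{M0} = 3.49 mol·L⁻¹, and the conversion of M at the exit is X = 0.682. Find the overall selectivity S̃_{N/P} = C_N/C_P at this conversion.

C_M = C_{M0}(1−X) = 1.110 mol·L⁻¹.
Both paths are first order in M, so the instantaneous fraction to N is constant: dC_N/d(−C_M) = k₁/(k₁+k₂) = 0.7913.
C_N = 0.7913·(C_{M0}−C_M) = 0.7913×2.380 = 1.88 mol·L⁻¹.
C_P = (C_{M0}−C_M)−C_N = 0.4967 mol·L⁻¹; S̃_{N/P} = 1.883/0.4967 = 3.79.

3.79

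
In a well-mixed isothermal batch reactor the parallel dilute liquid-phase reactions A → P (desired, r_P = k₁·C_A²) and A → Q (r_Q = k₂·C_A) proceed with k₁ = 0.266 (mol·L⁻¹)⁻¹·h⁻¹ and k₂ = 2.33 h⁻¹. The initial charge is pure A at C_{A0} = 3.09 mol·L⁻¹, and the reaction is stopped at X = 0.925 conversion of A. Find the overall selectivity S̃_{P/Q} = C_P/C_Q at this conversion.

C_A = C_{A0}(1−X) = 0.2317 mol·L⁻¹.
Along a PFR/batch, dC_Q/dC_A = −r_Q/(r_P+r_Q) = −k₂/(k₂+k₁·C_A).
Integrating from C_{A0} to C_A: C_Q = (2.33/0.266)·ln[(2.33+0.266·3.09)/(2.33+0.266·0.232)] = 8.759·ln(3.152/2.392) = 2.418 mol·L⁻¹.
Then C_P = (C_{A0}−C_A) − C_Q = 2.858 − 2.418 = 0.4403 mol·L⁻¹.
S̃_{P/Q} = C_P/C_Q = 0.4403/2.418 = 0.182.

0.182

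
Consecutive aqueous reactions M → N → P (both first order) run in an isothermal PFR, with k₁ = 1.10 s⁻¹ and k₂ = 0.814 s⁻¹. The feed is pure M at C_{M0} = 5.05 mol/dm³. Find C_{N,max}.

2.14 mol/dm³

For a first-order series the maximum intermediate yield is C_{N,max}/C_{M0} = (k₁/k₂)^[k₂/(k₂−k₁)].
= (1.10/0.814)^(0.814/(0.814−1.10)) = (1.351)^(-2.846) = 0.4244.
C_{N,max} = 0.4244×5.05 = 2.14 mol/dm³.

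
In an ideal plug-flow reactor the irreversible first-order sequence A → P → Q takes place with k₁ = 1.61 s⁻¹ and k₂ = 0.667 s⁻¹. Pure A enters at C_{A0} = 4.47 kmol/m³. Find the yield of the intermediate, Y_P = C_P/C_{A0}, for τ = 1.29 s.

0.508

The intermediate concentration in a first-order A→B→C sequence is C_P = k₁C_{A0}(e^(−k₁τ) − e^(−k₂τ))/(k₂−k₁).
e^(−k₁τ) = e^(−1.61×1.29) = e^(−2.077) = 0.1253; e^(−k₂τ) = e^(−0.8604) = 0.4230.
C_P = 1.61×4.47/(0.667−1.61) × (0.1253−0.4230) = (-7.632)×(-0.2977) = 2.272 kmol/m³.
Y_P = C_P/C_{A0} = 2.272/4.47 = 0.508.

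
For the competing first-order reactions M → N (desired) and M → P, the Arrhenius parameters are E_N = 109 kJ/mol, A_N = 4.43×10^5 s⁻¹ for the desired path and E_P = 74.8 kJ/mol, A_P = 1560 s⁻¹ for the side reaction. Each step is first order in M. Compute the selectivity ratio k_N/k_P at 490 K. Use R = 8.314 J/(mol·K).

Since both paths have the same order in M, the concentration cancels and S_{N/P} = k_N/k_P = (A_N/A_P)·exp[(E_P−E_N)/(RT)].
(E_P−E_N)/(RT) = (74.8−109)×10³/(8.314×490) = -34200/4074 = -8.395.
k_N/k_P = (4.43×10^5/1560)·exp(-8.395) = 284.0 × 2.260×10^-4 = 0.0642.

0.0642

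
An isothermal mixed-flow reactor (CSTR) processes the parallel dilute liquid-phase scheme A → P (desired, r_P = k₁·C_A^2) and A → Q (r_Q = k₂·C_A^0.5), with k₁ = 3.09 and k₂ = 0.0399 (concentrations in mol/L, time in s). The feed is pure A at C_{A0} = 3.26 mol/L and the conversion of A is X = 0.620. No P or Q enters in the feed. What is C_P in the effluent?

Exit C_A = C_{A0}(1−X) = 3.26×0.380 = 1.239 mol/L.
A CSTR operates uniformly at the exit composition, giving r_P = 4.742 and r_Q = 0.04441 (each k·C_A^n at C_A = 1.239).
Fraction of consumed A going to P: r_P/(r_P+r_Q) = 0.9907.
C_P = 0.9907·C_{A0}·X = 0.9907×3.26×0.620 = 2.00 mol/L.

2.00 mol/L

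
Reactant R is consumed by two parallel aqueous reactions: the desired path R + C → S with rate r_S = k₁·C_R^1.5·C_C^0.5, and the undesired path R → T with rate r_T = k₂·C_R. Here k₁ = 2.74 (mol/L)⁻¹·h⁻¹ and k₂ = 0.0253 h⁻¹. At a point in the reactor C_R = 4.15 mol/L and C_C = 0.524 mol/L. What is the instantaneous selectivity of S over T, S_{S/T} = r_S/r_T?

160

S_{S/T} = r_S/r_T = (k₁·C_R^1.5·C_C^0.5)/(k₂·C_R) = (k₁/k₂)·C_R^0.5·C_C^0.5.
= (2.74×4.150^1.5×0.5240^0.5) / (0.0253×4.150) = 16.77/0.1050 = 160.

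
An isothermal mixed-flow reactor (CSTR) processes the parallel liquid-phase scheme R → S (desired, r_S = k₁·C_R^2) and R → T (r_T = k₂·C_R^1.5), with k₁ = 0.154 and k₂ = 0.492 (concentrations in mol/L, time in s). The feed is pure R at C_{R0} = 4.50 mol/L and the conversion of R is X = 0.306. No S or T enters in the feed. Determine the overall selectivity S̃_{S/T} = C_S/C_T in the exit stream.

Exit C_R = C_{R0}(1−X) = 4.50×0.694 = 3.123 mol/L.
A CSTR operates uniformly at the exit composition, giving r_S = 1.502 and r_T = 2.715 (each k·C_R^n at C_R = 3.123).
Overall selectivity = C_S/C_T = r_Sτ/(r_Tτ) = r_S/r_T = 0.553.

0.553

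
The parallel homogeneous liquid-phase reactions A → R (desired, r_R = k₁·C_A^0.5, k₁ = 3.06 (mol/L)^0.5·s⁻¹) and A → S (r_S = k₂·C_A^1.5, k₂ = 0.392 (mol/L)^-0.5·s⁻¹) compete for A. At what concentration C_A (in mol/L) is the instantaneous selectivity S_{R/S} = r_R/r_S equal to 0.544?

S_{R/S} = (k₁/k₂)·C_A⁻¹ ⇒ C_A = (S·k₂/k₁)^(-1).
= (0.544×0.392/3.06)^(-1) = (0.06969)^(-1) = 14.3 mol/L.

14.3 mol/L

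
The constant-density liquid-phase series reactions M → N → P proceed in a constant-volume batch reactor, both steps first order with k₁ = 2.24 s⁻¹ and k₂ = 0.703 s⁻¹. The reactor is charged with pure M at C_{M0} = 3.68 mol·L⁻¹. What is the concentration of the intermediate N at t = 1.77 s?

The intermediate concentration in a first-order A→B→C sequence is C_N = k₁C_{M0}(e^(−k₁t) − e^(−k₂t))/(k₂−k₁).
e^(−k₁t) = e^(−2.24×1.77) = e^(−3.965) = 0.01897; e^(−k₂t) = e^(−1.244) = 0.2881.
C_N = 2.24×3.68/(0.703−2.24) × (0.01897−0.2881) = (-5.363)×(-0.2692) = 1.444 mol·L⁻¹.

1.44 mol·L⁻¹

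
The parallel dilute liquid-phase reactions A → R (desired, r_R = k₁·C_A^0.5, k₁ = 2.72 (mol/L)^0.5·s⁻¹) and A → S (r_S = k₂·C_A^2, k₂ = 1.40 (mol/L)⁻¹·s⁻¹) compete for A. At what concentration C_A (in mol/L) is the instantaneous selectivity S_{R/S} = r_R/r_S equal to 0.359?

S_{R/S} = (k₁/k₂)·C_A^-1.5 ⇒ C_A = (S·k₂/k₁)^(1/(-1.5)).
= (0.359×1.40/2.72)^(-0.6667) = (0.1848)^(-0.6667) = 3.08 mol/L.

3.08 mol/L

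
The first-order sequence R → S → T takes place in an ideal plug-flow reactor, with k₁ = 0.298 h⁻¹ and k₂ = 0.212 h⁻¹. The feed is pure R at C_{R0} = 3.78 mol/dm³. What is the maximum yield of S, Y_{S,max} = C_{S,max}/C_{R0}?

0.432

At the optimum, C_{S,max}/C_{R0} = (k₁/k₂)^[k₂/(k₂−k₁)].
= (0.298/0.212)^(0.212/(0.212−0.298)) = (1.406)^(-2.465) = 0.4320.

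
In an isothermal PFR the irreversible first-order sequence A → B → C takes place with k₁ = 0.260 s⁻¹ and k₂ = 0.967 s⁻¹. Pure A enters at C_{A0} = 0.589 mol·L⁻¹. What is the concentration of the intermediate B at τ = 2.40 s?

0.0948 mol·L⁻¹

Solving the coupled first-order balances gives C_B(τ) = [k₁/(k₂−k₁)]·C_{A0}·(e^(−k₁τ) − e^(−k₂τ)).
e^(−k₁τ) = e^(−0.260×2.40) = e^(−0.6240) = 0.5358; e^(−k₂τ) = e^(−2.321) = 0.09819.
C_B = 0.260×0.589/(0.967−0.260) × (0.5358−0.09819) = 0.2166×0.4376 = 0.09479 mol·L⁻¹.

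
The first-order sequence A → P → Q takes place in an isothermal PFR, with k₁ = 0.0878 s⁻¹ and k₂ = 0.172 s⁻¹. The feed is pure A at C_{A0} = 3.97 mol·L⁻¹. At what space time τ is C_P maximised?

7.99 s

For first-order series the maximum of C_P occurs at τ_opt = ln(k₂/k₁)/(k₂−k₁).
= ln(0.172/0.0878)/(0.172−0.0878) = ln(1.959)/0.08420 = 0.6724/0.08420 = 7.99 s.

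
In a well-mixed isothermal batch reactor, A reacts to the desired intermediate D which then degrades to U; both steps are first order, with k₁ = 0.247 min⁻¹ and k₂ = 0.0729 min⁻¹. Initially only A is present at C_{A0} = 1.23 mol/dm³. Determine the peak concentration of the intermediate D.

Evaluating C_D at t_opt = ln(k₂/k₁)/(k₂−k₁) gives C_{D,max}/C_{A0} = (k₁/k₂)^[k₂/(k₂−k₁)].
= (0.247/0.0729)^(0.0729/(0.0729−0.247)) = (3.388)^(-0.4187) = 0.5999.
C_{D,max} = 0.5999×1.23 = 0.738 mol/dm³.

0.738 mol/dm³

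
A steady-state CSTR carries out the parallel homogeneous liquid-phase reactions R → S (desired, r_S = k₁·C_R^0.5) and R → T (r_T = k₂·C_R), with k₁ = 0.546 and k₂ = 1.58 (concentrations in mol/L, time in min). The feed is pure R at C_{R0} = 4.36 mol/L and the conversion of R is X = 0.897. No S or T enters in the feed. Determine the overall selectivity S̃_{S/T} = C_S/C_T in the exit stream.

0.516

Exit C_R = C_{R0}(1−X) = 4.36×0.103 = 0.4491 mol/L.
Rates in a CSTR are evaluated at the outlet concentration: r_S = 0.546×0.4491^0.5 = 0.3659, r_T = 1.58×0.4491 = 0.7095.
Overall selectivity = C_S/C_T = r_Sτ/(r_Tτ) = r_S/r_T = 0.516.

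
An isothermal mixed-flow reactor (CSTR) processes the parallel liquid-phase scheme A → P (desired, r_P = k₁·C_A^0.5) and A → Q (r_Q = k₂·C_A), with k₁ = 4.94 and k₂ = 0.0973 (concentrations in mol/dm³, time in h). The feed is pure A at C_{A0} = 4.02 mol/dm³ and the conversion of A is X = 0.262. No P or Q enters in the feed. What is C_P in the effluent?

Exit C_A = C_{A0}(1−X) = 4.02×0.738 = 2.967 mol/dm³.
A CSTR operates uniformly at the exit composition, giving r_P = 8.509 and r_Q = 0.2887 (each k·C_A^n at C_A = 2.967).
Fraction of consumed A going to P: r_P/(r_P+r_Q) = 0.9672.
C_P = 0.9672·C_{A0}·X = 0.9672×4.02×0.262 = 1.02 mol/dm³.

1.02 mol/dm³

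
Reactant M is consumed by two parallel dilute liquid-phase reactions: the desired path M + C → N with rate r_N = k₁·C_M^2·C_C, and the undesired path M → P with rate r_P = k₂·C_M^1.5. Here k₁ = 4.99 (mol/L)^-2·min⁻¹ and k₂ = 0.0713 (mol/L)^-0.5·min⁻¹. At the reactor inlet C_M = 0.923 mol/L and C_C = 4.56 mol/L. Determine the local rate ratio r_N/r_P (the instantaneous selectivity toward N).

307

S_{N/P} = r_N/r_P = (k₁·C_M^2·C_C)/(k₂·C_M^1.5) = (k₁/k₂)·C_M^0.5·C_C.
= (4.99×0.9230^2×4.560) / (0.0713×0.9230^1.5) = 19.39/0.06323 = 307.
Since the desired path is higher order in M, keeping C_M high (PFR or concentrated feed) favours N.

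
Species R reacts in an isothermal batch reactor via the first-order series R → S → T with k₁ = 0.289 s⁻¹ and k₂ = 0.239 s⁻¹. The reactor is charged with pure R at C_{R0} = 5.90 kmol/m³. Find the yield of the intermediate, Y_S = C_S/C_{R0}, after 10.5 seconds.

The intermediate concentration in a first-order A→B→C sequence is C_S = k₁C_{R0}(e^(−k₁t) − e^(−k₂t))/(k₂−k₁).
e^(−k₁t) = e^(−0.289×10.5) = e^(−3.034) = 0.04810; e^(−k₂t) = e^(−2.510) = 0.08131.
C_S = 0.289×5.90/(0.239−0.289) × (0.04810−0.08131) = (-34.10)×(-0.03321) = 1.133 kmol/m³.
Y_S = C_S/C_{R0} = 1.133/5.90 = 0.192.

0.192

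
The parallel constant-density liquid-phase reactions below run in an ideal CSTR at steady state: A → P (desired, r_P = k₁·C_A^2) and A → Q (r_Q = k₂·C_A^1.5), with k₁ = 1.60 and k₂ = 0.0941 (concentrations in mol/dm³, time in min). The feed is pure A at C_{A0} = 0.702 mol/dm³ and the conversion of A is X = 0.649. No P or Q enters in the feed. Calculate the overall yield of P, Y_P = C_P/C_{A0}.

Exit C_A = C_{A0}(1−X) = 0.702×0.351 = 0.2464 mol/dm³.
A CSTR operates uniformly at the exit composition, giving r_P = 0.09714 and r_Q = 0.01151 (each k·C_A^n at C_A = 0.2464).
Fraction of consumed A going to P: r_P/(r_P+r_Q) = 0.8941.
C_P = 0.8941·C_{A0}·X = 0.8941×0.702×0.649 = 0.407 mol/dm³; Y_P = C_P/C_{A0} = 0.580.

0.580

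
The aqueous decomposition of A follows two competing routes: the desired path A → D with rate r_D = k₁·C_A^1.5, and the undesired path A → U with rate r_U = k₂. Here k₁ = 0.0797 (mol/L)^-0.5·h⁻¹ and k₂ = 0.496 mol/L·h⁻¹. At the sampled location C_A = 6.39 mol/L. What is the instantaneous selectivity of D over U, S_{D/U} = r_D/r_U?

2.60

S_{D/U} = r_D/r_U = (k₁·C_A^1.5)/(k₂) = (k₁/k₂)·C_A^1.5.
= (0.0797×6.390^1.5) / (0.496) = 1.287/0.4960 = 2.60.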